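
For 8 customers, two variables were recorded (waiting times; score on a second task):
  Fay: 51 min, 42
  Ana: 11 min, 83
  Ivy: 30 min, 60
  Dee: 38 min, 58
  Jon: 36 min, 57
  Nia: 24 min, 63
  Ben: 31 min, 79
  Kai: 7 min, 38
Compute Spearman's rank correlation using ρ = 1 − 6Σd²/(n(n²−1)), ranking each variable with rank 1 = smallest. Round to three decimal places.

Ranks of variable 1: 8, 2, 4, 7, 6, 3, 5, 1
Ranks of variable 2: 2, 8, 5, 4, 3, 6, 7, 1
d = r₁ − r₂: 6, -6, -1, 3, 3, -3, -2, 0
d²: 36, 36, 1, 9, 9, 9, 4, 0; Σd² = 104
ρ = 1 − 6·104/(8·63) = 1 − 624/504 = -0.238

-0.238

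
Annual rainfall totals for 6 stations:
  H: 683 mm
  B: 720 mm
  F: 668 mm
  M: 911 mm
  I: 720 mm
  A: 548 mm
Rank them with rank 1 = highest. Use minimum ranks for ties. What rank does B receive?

Sorted (descending): 911, 720, 720, 683, 668, 548
The 2 values of 720 occupy positions 2–3 → each gets rank 2.
B has value 720 mm → rank 2.

2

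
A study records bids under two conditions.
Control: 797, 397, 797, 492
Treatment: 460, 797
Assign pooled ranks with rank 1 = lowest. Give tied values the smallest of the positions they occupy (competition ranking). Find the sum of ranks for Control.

Sorted (ascending): 397, 460, 492, 797, 797, 797
The 3 values of 797 occupy positions 4–6 → each gets rank 4.
Control values → pooled ranks: 797→4, 397→1, 797→4, 492→3
Rank sum = 4 + 1 + 4 + 3 = 12

12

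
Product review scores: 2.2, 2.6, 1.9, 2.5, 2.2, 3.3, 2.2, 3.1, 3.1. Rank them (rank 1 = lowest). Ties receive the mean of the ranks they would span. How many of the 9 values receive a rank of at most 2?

1

Sorted (ascending): 1.9, 2.2, 2.2, 2.2, 2.5, 2.6, 3.1, 3.1, 3.3
The 3 values of 2.2 occupy positions 2–4 → average rank 3.
The 2 values of 3.1 occupy positions 7–8 → average rank (7+8)/2 = 7.5.
Ranks ≤ 2: {1} → 1 value.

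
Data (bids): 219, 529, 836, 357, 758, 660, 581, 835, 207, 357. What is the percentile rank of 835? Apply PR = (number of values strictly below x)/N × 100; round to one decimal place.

N = 10.
Strictly below 835: 8. Equal to 835: 1.
PR = 8/10 × 100 = 80.0

80.0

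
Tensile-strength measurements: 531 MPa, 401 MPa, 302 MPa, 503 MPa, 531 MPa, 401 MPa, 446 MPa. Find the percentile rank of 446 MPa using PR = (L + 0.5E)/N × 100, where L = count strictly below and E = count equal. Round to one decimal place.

N = 7.
Strictly below 446: 3. Equal to 446: 1.
PR = (3 + 0.5·1)/7 × 100 = 50.0

50.0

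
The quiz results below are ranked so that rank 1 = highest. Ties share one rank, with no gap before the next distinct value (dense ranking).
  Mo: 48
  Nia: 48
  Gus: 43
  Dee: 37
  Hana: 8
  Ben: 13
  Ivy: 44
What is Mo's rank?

1

Sorted (descending): 48, 48, 44, 43, 37, 13, 8
The 2 values of 48 share dense rank 1.
Remaining distinct values take the next consecutive integers.
Mo has value 48 → rank 1.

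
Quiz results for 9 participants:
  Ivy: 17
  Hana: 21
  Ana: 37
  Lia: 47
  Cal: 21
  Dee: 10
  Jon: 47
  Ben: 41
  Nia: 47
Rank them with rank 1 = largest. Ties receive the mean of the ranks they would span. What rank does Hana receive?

6.5

Sorted (descending): 47, 47, 47, 41, 37, 21, 21, 17, 10
The 3 values of 47 occupy positions 1–3 → average rank 2.
The 2 values of 21 occupy positions 6–7 → average rank (6+7)/2 = 6.5.
Hana has value 21 → rank 6.5.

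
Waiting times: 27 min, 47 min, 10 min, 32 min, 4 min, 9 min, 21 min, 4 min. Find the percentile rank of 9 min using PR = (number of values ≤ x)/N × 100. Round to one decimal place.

N = 8.
Strictly below 9: 2. Equal to 9: 1.
PR = 3/8 × 100 = 37.5

37.5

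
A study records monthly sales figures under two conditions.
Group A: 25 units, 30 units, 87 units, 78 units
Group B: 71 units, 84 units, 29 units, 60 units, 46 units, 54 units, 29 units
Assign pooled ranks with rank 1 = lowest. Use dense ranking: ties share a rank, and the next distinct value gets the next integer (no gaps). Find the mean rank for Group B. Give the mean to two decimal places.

5.00

Sorted (ascending): 25, 29, 29, 30, 46, 54, 60, 71, 78, 84, 87
The 2 values of 29 share dense rank 2.
Remaining distinct values take the next consecutive integers.
Group B values → pooled ranks: 71→7, 84→9, 29→2, 60→6, 46→4, 54→5, 29→2
Mean rank = (7 + 9 + 2 + 6 + 4 + 5 + 2) / 7 = 5.00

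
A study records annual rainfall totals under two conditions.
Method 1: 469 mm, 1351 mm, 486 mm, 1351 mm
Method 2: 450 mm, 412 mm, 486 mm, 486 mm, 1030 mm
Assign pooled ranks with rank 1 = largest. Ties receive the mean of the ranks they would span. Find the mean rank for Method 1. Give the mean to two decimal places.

3.75

Sorted (descending): 1351, 1351, 1030, 486, 486, 486, 469, 450, 412
The 2 values of 1351 occupy positions 1–2 → average rank (1+2)/2 = 1.5.
The 3 values of 486 occupy positions 4–6 → average rank 5.
Method 1 values → pooled ranks: 469→7, 1351→1.5, 486→5, 1351→1.5
Mean rank = (7 + 1.5 + 5 + 1.5) / 4 = 3.75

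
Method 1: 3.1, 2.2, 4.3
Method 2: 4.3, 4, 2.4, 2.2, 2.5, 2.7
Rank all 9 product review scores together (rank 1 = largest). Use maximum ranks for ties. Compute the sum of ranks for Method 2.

32

Sorted (descending): 4.3, 4.3, 4, 3.1, 2.7, 2.5, 2.4, 2.2, 2.2
The 2 values of 4.3 occupy positions 1–2 → each gets rank 2.
The 2 values of 2.2 occupy positions 8–9 → each gets rank 9.
Method 2 values → pooled ranks: 4.3→2, 4→3, 2.4→7, 2.2→9, 2.5→6, 2.7→5
Rank sum = 2 + 3 + 7 + 9 + 6 + 5 = 32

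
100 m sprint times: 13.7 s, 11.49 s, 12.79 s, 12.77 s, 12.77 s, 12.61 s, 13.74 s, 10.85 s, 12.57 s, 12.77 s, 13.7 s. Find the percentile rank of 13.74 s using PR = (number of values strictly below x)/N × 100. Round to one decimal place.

90.9

N = 11.
Strictly below 13.74: 10. Equal to 13.74: 1.
PR = 10/11 × 100 = 90.9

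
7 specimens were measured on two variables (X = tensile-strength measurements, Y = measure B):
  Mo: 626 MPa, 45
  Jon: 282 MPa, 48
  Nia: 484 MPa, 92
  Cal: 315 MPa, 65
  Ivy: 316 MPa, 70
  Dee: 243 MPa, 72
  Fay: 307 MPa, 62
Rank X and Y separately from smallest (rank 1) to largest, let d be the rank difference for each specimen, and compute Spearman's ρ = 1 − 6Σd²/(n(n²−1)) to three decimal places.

Ranks of variable 1: 7, 2, 6, 4, 5, 1, 3
Ranks of variable 2: 1, 2, 7, 4, 5, 6, 3
d = r₁ − r₂: 6, 0, -1, 0, 0, -5, 0
d²: 36, 0, 1, 0, 0, 25, 0; Σd² = 62
ρ = 1 − 6·62/(7·48) = 1 − 372/336 = -0.107

-0.107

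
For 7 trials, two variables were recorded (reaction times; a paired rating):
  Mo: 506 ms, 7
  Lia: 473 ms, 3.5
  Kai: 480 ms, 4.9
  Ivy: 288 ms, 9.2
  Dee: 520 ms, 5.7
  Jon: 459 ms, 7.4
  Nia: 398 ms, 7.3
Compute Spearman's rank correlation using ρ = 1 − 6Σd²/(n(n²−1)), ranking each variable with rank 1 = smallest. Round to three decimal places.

-0.643

Ranks of variable 1: 6, 4, 5, 1, 7, 3, 2
Ranks of variable 2: 4, 1, 2, 7, 3, 6, 5
d = r₁ − r₂: 2, 3, 3, -6, 4, -3, -3
d²: 4, 9, 9, 36, 16, 9, 9; Σd² = 92
ρ = 1 − 6·92/(7·48) = 1 − 552/336 = -0.643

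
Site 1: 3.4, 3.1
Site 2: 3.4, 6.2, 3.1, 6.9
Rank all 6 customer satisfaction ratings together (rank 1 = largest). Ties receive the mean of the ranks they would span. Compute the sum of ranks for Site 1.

9

Sorted (descending): 6.9, 6.2, 3.4, 3.4, 3.1, 3.1
The 2 values of 3.4 occupy positions 3–4 → average rank (3+4)/2 = 3.5.
The 2 values of 3.1 occupy positions 5–6 → average rank (5+6)/2 = 5.5.
Site 1 values → pooled ranks: 3.4→3.5, 3.1→5.5
Rank sum = 3.5 + 5.5 = 9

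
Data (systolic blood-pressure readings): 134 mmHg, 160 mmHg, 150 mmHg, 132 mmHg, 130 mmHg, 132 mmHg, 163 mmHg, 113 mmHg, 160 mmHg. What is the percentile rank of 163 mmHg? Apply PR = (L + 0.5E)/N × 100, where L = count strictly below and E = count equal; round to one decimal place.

N = 9.
Strictly below 163: 8. Equal to 163: 1.
PR = (8 + 0.5·1)/9 × 100 = 94.4

94.4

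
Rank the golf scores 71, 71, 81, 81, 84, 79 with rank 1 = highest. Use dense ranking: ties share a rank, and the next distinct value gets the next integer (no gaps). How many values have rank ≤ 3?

Sorted (descending): 84, 81, 81, 79, 71, 71
The 2 values of 81 share dense rank 2.
The 2 values of 71 share dense rank 4.
Remaining distinct values take the next consecutive integers.
Ranks ≤ 3: {1, 2, 2, 3} → 4 values.

4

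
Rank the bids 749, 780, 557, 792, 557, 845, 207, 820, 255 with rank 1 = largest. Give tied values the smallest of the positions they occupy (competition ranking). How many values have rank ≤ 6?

Sorted (descending): 845, 820, 792, 780, 749, 557, 557, 255, 207
The 2 values of 557 occupy positions 6–7 → each gets rank 6.
Ranks ≤ 6: {1, 2, 3, 4, 5, 6, 6} → 7 values.

7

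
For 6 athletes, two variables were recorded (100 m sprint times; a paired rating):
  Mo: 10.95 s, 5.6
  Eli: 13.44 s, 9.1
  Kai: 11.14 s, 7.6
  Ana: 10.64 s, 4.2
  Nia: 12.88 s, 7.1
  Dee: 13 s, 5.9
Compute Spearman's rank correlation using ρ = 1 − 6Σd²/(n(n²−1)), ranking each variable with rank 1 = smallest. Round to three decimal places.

Ranks of variable 1: 2, 6, 3, 1, 4, 5
Ranks of variable 2: 2, 6, 5, 1, 4, 3
d = r₁ − r₂: 0, 0, -2, 0, 0, 2
d²: 0, 0, 4, 0, 0, 4; Σd² = 8
ρ = 1 − 6·8/(6·35) = 1 − 48/210 = 0.771

0.771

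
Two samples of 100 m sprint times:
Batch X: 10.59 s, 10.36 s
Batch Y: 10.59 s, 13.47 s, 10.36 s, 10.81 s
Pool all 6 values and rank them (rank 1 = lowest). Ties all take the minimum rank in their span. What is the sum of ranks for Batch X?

Sorted (ascending): 10.36, 10.36, 10.59, 10.59, 10.81, 13.47
The 2 values of 10.36 occupy positions 1–2 → each gets rank 1.
The 2 values of 10.59 occupy positions 3–4 → each gets rank 3.
Batch X values → pooled ranks: 10.59→3, 10.36→1
Rank sum = 3 + 1 = 4

4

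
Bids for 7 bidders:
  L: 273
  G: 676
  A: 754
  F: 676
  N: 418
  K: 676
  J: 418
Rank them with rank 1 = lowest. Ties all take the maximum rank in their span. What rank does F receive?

6

Sorted (ascending): 273, 418, 418, 676, 676, 676, 754
The 2 values of 418 occupy positions 2–3 → each gets rank 3.
The 3 values of 676 occupy positions 4–6 → each gets rank 6.
F has value 676 → rank 6.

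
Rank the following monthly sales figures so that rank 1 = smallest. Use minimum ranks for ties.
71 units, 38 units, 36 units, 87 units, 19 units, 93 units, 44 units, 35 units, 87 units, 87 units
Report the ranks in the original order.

Sorted (ascending): 19, 35, 36, 38, 44, 71, 87, 87, 87, 93
The 3 values of 87 occupy positions 7–9 → each gets rank 7.

6, 4, 3, 7, 1, 10, 5, 2, 7, 7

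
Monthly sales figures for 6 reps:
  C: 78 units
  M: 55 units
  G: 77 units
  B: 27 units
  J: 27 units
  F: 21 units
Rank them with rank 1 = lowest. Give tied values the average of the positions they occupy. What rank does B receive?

2.5

Sorted (ascending): 21, 27, 27, 55, 77, 78
The 2 values of 27 occupy positions 2–3 → average rank (2+3)/2 = 2.5.
B has value 27 units → rank 2.5.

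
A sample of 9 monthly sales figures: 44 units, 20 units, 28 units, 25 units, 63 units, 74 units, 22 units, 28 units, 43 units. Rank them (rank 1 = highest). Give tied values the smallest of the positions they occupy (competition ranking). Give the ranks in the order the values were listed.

Sorted (descending): 74, 63, 44, 43, 28, 28, 25, 22, 20
The 2 values of 28 occupy positions 5–6 → each gets rank 5.

3, 9, 5, 7, 2, 1, 8, 5, 4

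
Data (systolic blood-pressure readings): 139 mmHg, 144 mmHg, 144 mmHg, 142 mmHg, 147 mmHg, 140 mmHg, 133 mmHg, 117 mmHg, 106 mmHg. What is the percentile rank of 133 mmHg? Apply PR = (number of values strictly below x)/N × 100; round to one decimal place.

22.2

N = 9.
Strictly below 133: 2. Equal to 133: 1.
PR = 2/9 × 100 = 22.2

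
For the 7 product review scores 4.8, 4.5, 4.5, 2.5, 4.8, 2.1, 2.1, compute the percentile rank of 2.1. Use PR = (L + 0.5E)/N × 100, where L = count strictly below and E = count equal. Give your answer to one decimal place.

N = 7.
Strictly below 2.1: 0. Equal to 2.1: 2.
PR = (0 + 0.5·2)/7 × 100 = 14.3

14.3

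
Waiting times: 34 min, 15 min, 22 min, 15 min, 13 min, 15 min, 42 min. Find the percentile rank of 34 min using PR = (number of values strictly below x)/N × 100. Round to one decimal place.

N = 7.
Strictly below 34: 5. Equal to 34: 1.
PR = 5/7 × 100 = 71.4

71.4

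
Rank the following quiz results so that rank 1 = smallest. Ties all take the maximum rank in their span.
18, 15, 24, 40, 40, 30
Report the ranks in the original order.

2, 1, 3, 6, 6, 4

Sorted (ascending): 15, 18, 24, 30, 40, 40
The 2 values of 40 occupy positions 5–6 → each gets rank 6.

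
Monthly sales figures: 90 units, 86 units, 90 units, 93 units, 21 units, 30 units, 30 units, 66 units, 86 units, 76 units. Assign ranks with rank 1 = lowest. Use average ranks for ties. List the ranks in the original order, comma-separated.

8.5, 6.5, 8.5, 10, 1, 2.5, 2.5, 4, 6.5, 5

Sorted (ascending): 21, 30, 30, 66, 76, 86, 86, 90, 90, 93
The 2 values of 30 occupy positions 2–3 → average rank (2+3)/2 = 2.5.
The 2 values of 86 occupy positions 6–7 → average rank (6+7)/2 = 6.5.
The 2 values of 90 occupy positions 8–9 → average rank (8+9)/2 = 8.5.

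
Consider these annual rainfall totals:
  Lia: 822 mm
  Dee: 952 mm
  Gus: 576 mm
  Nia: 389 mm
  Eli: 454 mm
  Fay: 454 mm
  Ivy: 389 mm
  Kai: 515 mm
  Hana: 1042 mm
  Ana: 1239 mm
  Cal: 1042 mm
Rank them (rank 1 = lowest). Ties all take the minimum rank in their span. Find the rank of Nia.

1

Sorted (ascending): 389, 389, 454, 454, 515, 576, 822, 952, 1042, 1042, 1239
The 2 values of 389 occupy positions 1–2 → each gets rank 1.
The 2 values of 454 occupy positions 3–4 → each gets rank 3.
The 2 values of 1042 occupy positions 9–10 → each gets rank 9.
Nia has value 389 mm → rank 1.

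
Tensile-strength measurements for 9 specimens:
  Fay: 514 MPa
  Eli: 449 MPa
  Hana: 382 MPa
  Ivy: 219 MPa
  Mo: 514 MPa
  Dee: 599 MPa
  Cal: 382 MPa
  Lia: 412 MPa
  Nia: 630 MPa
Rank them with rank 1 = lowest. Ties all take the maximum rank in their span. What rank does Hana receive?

Sorted (ascending): 219, 382, 382, 412, 449, 514, 514, 599, 630
The 2 values of 382 occupy positions 2–3 → each gets rank 3.
The 2 values of 514 occupy positions 6–7 → each gets rank 7.
Hana has value 382 MPa → rank 3.

3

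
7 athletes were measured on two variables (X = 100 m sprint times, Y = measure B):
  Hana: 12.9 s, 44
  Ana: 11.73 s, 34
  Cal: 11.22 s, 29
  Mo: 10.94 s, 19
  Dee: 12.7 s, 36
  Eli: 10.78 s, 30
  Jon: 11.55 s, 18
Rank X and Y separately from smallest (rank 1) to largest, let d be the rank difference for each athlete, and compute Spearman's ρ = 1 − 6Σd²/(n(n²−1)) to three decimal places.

Ranks of variable 1: 7, 5, 3, 2, 6, 1, 4
Ranks of variable 2: 7, 5, 3, 2, 6, 4, 1
d = r₁ − r₂: 0, 0, 0, 0, 0, -3, 3
d²: 0, 0, 0, 0, 0, 9, 9; Σd² = 18
ρ = 1 − 6·18/(7·48) = 1 − 108/336 = 0.679

0.679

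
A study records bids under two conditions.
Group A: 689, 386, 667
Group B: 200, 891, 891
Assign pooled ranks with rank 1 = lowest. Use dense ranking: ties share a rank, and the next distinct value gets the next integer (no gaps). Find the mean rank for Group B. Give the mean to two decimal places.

Sorted (ascending): 200, 386, 667, 689, 891, 891
The 2 values of 891 share dense rank 5.
Remaining distinct values take the next consecutive integers.
Group B values → pooled ranks: 200→1, 891→5, 891→5
Mean rank = (1 + 5 + 5) / 3 = 3.67

3.67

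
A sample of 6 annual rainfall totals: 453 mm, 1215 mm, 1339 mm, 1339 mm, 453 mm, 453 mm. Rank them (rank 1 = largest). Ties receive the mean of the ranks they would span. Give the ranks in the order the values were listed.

5, 3, 1.5, 1.5, 5, 5

Sorted (descending): 1339, 1339, 1215, 453, 453, 453
The 2 values of 1339 occupy positions 1–2 → average rank (1+2)/2 = 1.5.
The 3 values of 453 occupy positions 4–6 → average rank 5.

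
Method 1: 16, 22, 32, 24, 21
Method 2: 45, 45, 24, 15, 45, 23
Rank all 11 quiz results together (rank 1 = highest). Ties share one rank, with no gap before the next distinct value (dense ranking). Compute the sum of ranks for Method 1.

Sorted (descending): 45, 45, 45, 32, 24, 24, 23, 22, 21, 16, 15
The 3 values of 45 share dense rank 1.
The 2 values of 24 share dense rank 3.
Remaining distinct values take the next consecutive integers.
Method 1 values → pooled ranks: 16→7, 22→5, 32→2, 24→3, 21→6
Rank sum = 7 + 5 + 2 + 3 + 6 = 23

23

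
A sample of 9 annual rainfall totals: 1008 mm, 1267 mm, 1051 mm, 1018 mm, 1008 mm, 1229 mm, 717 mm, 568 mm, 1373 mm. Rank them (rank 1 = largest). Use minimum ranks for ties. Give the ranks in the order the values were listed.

6, 2, 4, 5, 6, 3, 8, 9, 1

Sorted (descending): 1373, 1267, 1229, 1051, 1018, 1008, 1008, 717, 568
The 2 values of 1008 occupy positions 6–7 → each gets rank 6.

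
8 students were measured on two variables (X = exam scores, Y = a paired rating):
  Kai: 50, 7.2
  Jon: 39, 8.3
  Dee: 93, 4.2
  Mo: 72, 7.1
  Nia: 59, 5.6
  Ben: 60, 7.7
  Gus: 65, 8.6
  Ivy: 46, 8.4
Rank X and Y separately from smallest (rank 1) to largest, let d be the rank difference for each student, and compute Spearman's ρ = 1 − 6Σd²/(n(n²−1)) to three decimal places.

Ranks of variable 1: 3, 1, 8, 7, 4, 5, 6, 2
Ranks of variable 2: 4, 6, 1, 3, 2, 5, 8, 7
d = r₁ − r₂: -1, -5, 7, 4, 2, 0, -2, -5
d²: 1, 25, 49, 16, 4, 0, 4, 25; Σd² = 124
ρ = 1 − 6·124/(8·63) = 1 − 744/504 = -0.476

-0.476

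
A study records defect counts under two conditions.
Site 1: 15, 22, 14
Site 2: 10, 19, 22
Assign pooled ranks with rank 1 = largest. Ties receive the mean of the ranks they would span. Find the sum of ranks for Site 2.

Sorted (descending): 22, 22, 19, 15, 14, 10
The 2 values of 22 occupy positions 1–2 → average rank (1+2)/2 = 1.5.
Site 2 values → pooled ranks: 10→6, 19→3, 22→1.5
Rank sum = 6 + 3 + 1.5 = 10.5

10.5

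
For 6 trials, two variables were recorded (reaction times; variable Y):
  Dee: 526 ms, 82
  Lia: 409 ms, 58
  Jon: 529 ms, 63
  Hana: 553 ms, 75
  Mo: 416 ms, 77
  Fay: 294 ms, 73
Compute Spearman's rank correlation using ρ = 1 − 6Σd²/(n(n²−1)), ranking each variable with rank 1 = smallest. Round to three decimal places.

0.257

Ranks of variable 1: 4, 2, 5, 6, 3, 1
Ranks of variable 2: 6, 1, 2, 4, 5, 3
d = r₁ − r₂: -2, 1, 3, 2, -2, -2
d²: 4, 1, 9, 4, 4, 4; Σd² = 26
ρ = 1 − 6·26/(6·35) = 1 − 156/210 = 0.257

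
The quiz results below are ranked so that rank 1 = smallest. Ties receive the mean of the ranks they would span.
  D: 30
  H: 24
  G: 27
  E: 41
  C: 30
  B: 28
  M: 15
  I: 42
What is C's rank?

Sorted (ascending): 15, 24, 27, 28, 30, 30, 41, 42
The 2 values of 30 occupy positions 5–6 → average rank (5+6)/2 = 5.5.
C has value 30 → rank 5.5.

5.5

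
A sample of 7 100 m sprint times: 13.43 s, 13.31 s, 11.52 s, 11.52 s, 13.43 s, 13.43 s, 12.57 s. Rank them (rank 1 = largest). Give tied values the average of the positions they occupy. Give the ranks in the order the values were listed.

Sorted (descending): 13.43, 13.43, 13.43, 13.31, 12.57, 11.52, 11.52
The 3 values of 13.43 occupy positions 1–3 → average rank 2.
The 2 values of 11.52 occupy positions 6–7 → average rank (6+7)/2 = 6.5.

2, 4, 6.5, 6.5, 2, 2, 5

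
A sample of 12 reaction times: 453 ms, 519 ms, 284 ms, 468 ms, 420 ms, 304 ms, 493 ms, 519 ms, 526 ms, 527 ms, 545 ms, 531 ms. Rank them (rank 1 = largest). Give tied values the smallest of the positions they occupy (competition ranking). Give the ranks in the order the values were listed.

9, 5, 12, 8, 10, 11, 7, 5, 4, 3, 1, 2

Sorted (descending): 545, 531, 527, 526, 519, 519, 493, 468, 453, 420, 304, 284
The 2 values of 519 occupy positions 5–6 → each gets rank 5.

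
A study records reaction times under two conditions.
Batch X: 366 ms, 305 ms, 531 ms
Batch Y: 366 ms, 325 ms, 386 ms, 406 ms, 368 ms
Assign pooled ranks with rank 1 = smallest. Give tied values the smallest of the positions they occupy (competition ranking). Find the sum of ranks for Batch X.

Sorted (ascending): 305, 325, 366, 366, 368, 386, 406, 531
The 2 values of 366 occupy positions 3–4 → each gets rank 3.
Batch X values → pooled ranks: 366→3, 305→1, 531→8
Rank sum = 3 + 1 + 8 = 12

12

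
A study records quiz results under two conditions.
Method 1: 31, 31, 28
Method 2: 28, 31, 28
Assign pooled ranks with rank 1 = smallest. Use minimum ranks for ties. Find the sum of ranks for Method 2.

6

Sorted (ascending): 28, 28, 28, 31, 31, 31
The 3 values of 28 occupy positions 1–3 → each gets rank 1.
The 3 values of 31 occupy positions 4–6 → each gets rank 4.
Method 2 values → pooled ranks: 28→1, 31→4, 28→1
Rank sum = 1 + 4 + 1 = 6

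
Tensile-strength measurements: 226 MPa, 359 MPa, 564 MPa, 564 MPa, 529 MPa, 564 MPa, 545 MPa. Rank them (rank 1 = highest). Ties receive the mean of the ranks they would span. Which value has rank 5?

529

Sorted (descending): 564, 564, 564, 545, 529, 359, 226
The 3 values of 564 occupy positions 1–3 → average rank 2.
Rank 5 → value 529.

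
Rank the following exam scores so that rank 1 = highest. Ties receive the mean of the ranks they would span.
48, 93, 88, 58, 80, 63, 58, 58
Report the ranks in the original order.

Sorted (descending): 93, 88, 80, 63, 58, 58, 58, 48
The 3 values of 58 occupy positions 5–7 → average rank 6.

8, 1, 2, 6, 3, 4, 6, 6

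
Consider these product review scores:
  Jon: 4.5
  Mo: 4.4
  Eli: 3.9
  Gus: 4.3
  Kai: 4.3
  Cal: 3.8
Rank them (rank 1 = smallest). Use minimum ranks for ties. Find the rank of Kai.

3

Sorted (ascending): 3.8, 3.9, 4.3, 4.3, 4.4, 4.5
The 2 values of 4.3 occupy positions 3–4 → each gets rank 3.
Kai has value 4.3 → rank 3.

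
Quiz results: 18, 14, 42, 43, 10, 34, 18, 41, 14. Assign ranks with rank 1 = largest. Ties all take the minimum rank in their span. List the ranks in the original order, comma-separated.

5, 7, 2, 1, 9, 4, 5, 3, 7

Sorted (descending): 43, 42, 41, 34, 18, 18, 14, 14, 10
The 2 values of 18 occupy positions 5–6 → each gets rank 5.
The 2 values of 14 occupy positions 7–8 → each gets rank 7.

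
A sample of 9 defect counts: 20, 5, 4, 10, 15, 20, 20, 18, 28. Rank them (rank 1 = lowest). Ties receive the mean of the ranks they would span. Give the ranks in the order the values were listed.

7, 2, 1, 3, 4, 7, 7, 5, 9

Sorted (ascending): 4, 5, 10, 15, 18, 20, 20, 20, 28
The 3 values of 20 occupy positions 6–8 → average rank 7.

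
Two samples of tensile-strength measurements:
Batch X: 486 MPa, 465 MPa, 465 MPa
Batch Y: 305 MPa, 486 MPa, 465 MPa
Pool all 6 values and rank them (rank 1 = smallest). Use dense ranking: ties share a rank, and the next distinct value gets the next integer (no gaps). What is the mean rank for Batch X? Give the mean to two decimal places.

2.33

Sorted (ascending): 305, 465, 465, 465, 486, 486
The 3 values of 465 share dense rank 2.
The 2 values of 486 share dense rank 3.
Remaining distinct values take the next consecutive integers.
Batch X values → pooled ranks: 486→3, 465→2, 465→2
Mean rank = (3 + 2 + 2) / 3 = 2.33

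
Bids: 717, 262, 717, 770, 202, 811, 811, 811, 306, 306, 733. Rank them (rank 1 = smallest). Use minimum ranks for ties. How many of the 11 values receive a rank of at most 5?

6

Sorted (ascending): 202, 262, 306, 306, 717, 717, 733, 770, 811, 811, 811
The 2 values of 306 occupy positions 3–4 → each gets rank 3.
The 2 values of 717 occupy positions 5–6 → each gets rank 5.
The 3 values of 811 occupy positions 9–11 → each gets rank 9.
Ranks ≤ 5: {1, 2, 3, 3, 5, 5} → 6 values.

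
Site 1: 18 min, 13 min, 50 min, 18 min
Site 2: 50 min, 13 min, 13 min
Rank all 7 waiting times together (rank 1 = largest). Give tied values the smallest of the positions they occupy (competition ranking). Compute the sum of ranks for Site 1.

Sorted (descending): 50, 50, 18, 18, 13, 13, 13
The 2 values of 50 occupy positions 1–2 → each gets rank 1.
The 2 values of 18 occupy positions 3–4 → each gets rank 3.
The 3 values of 13 occupy positions 5–7 → each gets rank 5.
Site 1 values → pooled ranks: 18→3, 13→5, 50→1, 18→3
Rank sum = 3 + 5 + 1 + 3 = 12

12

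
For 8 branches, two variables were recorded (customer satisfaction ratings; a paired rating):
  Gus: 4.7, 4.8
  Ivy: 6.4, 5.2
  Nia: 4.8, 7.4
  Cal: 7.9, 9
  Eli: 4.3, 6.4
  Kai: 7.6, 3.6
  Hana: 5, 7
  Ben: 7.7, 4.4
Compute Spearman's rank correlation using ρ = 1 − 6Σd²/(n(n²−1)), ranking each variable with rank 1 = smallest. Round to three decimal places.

Ranks of variable 1: 2, 5, 3, 8, 1, 6, 4, 7
Ranks of variable 2: 3, 4, 7, 8, 5, 1, 6, 2
d = r₁ − r₂: -1, 1, -4, 0, -4, 5, -2, 5
d²: 1, 1, 16, 0, 16, 25, 4, 25; Σd² = 88
ρ = 1 − 6·88/(8·63) = 1 − 528/504 = -0.048

-0.048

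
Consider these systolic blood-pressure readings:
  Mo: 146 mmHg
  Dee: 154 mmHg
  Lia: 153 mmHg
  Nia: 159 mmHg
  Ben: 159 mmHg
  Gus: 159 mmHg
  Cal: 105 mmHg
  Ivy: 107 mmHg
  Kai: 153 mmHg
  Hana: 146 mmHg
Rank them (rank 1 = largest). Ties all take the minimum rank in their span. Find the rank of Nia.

1

Sorted (descending): 159, 159, 159, 154, 153, 153, 146, 146, 107, 105
The 3 values of 159 occupy positions 1–3 → each gets rank 1.
The 2 values of 153 occupy positions 5–6 → each gets rank 5.
The 2 values of 146 occupy positions 7–8 → each gets rank 7.
Nia has value 159 mmHg → rank 1.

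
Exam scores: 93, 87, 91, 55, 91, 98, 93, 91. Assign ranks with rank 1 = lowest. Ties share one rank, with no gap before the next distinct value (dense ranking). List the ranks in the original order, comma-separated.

4, 2, 3, 1, 3, 5, 4, 3

Sorted (ascending): 55, 87, 91, 91, 91, 93, 93, 98
The 3 values of 91 share dense rank 3.
The 2 values of 93 share dense rank 4.
Remaining distinct values take the next consecutive integers.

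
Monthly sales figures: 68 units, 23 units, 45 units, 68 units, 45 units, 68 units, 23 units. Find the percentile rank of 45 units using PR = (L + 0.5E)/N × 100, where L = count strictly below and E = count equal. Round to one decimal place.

42.9

N = 7.
Strictly below 45: 2. Equal to 45: 2.
PR = (2 + 0.5·2)/7 × 100 = 42.9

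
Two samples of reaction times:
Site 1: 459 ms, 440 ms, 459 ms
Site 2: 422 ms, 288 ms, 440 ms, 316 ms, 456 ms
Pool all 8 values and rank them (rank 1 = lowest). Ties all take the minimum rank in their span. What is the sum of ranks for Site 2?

16

Sorted (ascending): 288, 316, 422, 440, 440, 456, 459, 459
The 2 values of 440 occupy positions 4–5 → each gets rank 4.
The 2 values of 459 occupy positions 7–8 → each gets rank 7.
Site 2 values → pooled ranks: 422→3, 288→1, 440→4, 316→2, 456→6
Rank sum = 3 + 1 + 4 + 2 + 6 = 16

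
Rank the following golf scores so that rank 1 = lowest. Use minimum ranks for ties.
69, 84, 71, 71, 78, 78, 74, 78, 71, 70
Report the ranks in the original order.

1, 10, 3, 3, 7, 7, 6, 7, 3, 2

Sorted (ascending): 69, 70, 71, 71, 71, 74, 78, 78, 78, 84
The 3 values of 71 occupy positions 3–5 → each gets rank 3.
The 3 values of 78 occupy positions 7–9 → each gets rank 7.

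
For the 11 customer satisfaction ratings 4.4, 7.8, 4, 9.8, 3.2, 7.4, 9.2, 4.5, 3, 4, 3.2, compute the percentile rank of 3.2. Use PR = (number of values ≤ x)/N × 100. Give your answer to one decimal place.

27.3

N = 11.
Strictly below 3.2: 1. Equal to 3.2: 2.
PR = 3/11 × 100 = 27.3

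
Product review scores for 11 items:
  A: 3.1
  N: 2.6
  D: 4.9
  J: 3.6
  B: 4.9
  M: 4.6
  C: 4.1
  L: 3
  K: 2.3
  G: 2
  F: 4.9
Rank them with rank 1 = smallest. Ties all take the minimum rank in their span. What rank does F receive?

Sorted (ascending): 2, 2.3, 2.6, 3, 3.1, 3.6, 4.1, 4.6, 4.9, 4.9, 4.9
The 3 values of 4.9 occupy positions 9–11 → each gets rank 9.
F has value 4.9 → rank 9.

9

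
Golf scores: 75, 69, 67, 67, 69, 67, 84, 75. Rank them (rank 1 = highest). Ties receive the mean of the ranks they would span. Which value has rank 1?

Sorted (descending): 84, 75, 75, 69, 69, 67, 67, 67
The 2 values of 75 occupy positions 2–3 → average rank (2+3)/2 = 2.5.
The 2 values of 69 occupy positions 4–5 → average rank (4+5)/2 = 4.5.
The 3 values of 67 occupy positions 6–8 → average rank 7.
Rank 1 → value 84.

84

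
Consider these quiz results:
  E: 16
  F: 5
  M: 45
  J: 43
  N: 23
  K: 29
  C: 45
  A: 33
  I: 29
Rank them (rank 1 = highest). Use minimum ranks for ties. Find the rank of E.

8

Sorted (descending): 45, 45, 43, 33, 29, 29, 23, 16, 5
The 2 values of 45 occupy positions 1–2 → each gets rank 1.
The 2 values of 29 occupy positions 5–6 → each gets rank 5.
E has value 16 → rank 8.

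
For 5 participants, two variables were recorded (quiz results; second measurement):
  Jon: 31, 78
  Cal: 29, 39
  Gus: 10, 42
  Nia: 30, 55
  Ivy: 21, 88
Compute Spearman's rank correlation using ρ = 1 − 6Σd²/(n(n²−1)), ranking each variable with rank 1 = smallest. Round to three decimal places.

Ranks of variable 1: 5, 3, 1, 4, 2
Ranks of variable 2: 4, 1, 2, 3, 5
d = r₁ − r₂: 1, 2, -1, 1, -3
d²: 1, 4, 1, 1, 9; Σd² = 16
ρ = 1 − 6·16/(5·24) = 1 − 96/120 = 0.200

0.200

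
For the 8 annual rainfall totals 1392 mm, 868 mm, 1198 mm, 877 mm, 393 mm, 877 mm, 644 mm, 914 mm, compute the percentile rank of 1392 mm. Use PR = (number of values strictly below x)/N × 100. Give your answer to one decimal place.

87.5

N = 8.
Strictly below 1392: 7. Equal to 1392: 1.
PR = 7/8 × 100 = 87.5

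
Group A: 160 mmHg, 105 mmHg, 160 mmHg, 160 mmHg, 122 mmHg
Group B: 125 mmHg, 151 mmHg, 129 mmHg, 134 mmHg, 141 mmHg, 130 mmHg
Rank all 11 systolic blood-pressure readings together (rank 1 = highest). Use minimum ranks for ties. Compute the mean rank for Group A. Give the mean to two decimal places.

4.80

Sorted (descending): 160, 160, 160, 151, 141, 134, 130, 129, 125, 122, 105
The 3 values of 160 occupy positions 1–3 → each gets rank 1.
Group A values → pooled ranks: 160→1, 105→11, 160→1, 160→1, 122→10
Mean rank = (1 + 11 + 1 + 1 + 10) / 5 = 4.80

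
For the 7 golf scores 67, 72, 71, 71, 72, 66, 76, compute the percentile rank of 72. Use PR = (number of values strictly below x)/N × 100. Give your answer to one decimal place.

57.1

N = 7.
Strictly below 72: 4. Equal to 72: 2.
PR = 4/7 × 100 = 57.1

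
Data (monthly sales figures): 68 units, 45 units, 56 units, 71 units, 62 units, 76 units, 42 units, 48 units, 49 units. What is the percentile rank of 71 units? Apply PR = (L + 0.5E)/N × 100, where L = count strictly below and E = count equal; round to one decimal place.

83.3

N = 9.
Strictly below 71: 7. Equal to 71: 1.
PR = (7 + 0.5·1)/9 × 100 = 83.3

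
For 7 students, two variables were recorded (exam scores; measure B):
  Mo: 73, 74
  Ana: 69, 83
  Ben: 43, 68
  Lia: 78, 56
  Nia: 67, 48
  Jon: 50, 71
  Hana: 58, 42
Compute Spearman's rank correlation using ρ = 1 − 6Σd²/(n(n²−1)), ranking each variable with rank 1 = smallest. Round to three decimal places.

Ranks of variable 1: 6, 5, 1, 7, 4, 2, 3
Ranks of variable 2: 6, 7, 4, 3, 2, 5, 1
d = r₁ − r₂: 0, -2, -3, 4, 2, -3, 2
d²: 0, 4, 9, 16, 4, 9, 4; Σd² = 46
ρ = 1 − 6·46/(7·48) = 1 − 276/336 = 0.179

0.179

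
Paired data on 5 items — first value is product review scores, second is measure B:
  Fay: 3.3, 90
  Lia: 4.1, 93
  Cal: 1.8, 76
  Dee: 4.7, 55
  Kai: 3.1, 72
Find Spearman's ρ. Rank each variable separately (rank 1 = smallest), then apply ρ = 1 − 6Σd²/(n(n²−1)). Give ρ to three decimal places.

Ranks of variable 1: 3, 4, 1, 5, 2
Ranks of variable 2: 4, 5, 3, 1, 2
d = r₁ − r₂: -1, -1, -2, 4, 0
d²: 1, 1, 4, 16, 0; Σd² = 22
ρ = 1 − 6·22/(5·24) = 1 − 132/120 = -0.100

-0.100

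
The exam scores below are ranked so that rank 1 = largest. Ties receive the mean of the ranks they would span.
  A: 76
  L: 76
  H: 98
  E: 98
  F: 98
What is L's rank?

Sorted (descending): 98, 98, 98, 76, 76
The 3 values of 98 occupy positions 1–3 → average rank 2.
The 2 values of 76 occupy positions 4–5 → average rank (4+5)/2 = 4.5.
L has value 76 → rank 4.5.

4.5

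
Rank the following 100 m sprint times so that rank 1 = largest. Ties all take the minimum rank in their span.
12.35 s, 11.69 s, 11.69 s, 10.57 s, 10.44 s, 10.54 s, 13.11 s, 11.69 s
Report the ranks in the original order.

2, 3, 3, 6, 8, 7, 1, 3

Sorted (descending): 13.11, 12.35, 11.69, 11.69, 11.69, 10.57, 10.54, 10.44
The 3 values of 11.69 occupy positions 3–5 → each gets rank 3.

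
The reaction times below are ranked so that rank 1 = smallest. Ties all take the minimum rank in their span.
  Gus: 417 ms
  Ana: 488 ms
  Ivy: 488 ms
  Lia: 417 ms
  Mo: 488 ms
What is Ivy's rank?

3

Sorted (ascending): 417, 417, 488, 488, 488
The 2 values of 417 occupy positions 1–2 → each gets rank 1.
The 3 values of 488 occupy positions 3–5 → each gets rank 3.
Ivy has value 488 ms → rank 3.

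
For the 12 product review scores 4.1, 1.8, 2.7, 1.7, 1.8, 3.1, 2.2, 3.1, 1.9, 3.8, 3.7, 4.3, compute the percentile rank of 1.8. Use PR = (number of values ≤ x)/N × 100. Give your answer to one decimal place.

25.0

N = 12.
Strictly below 1.8: 1. Equal to 1.8: 2.
PR = 3/12 × 100 = 25.0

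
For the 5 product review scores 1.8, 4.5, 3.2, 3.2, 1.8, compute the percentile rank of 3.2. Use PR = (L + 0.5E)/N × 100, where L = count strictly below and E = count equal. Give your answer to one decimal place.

N = 5.
Strictly below 3.2: 2. Equal to 3.2: 2.
PR = (2 + 0.5·2)/5 × 100 = 60.0

60.0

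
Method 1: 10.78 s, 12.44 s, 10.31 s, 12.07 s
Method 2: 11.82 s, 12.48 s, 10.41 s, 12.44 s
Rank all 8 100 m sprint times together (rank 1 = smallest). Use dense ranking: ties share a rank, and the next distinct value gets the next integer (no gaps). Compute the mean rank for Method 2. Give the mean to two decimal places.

4.75

Sorted (ascending): 10.31, 10.41, 10.78, 11.82, 12.07, 12.44, 12.44, 12.48
The 2 values of 12.44 share dense rank 6.
Remaining distinct values take the next consecutive integers.
Method 2 values → pooled ranks: 11.82→4, 12.48→7, 10.41→2, 12.44→6
Mean rank = (4 + 7 + 2 + 6) / 4 = 4.75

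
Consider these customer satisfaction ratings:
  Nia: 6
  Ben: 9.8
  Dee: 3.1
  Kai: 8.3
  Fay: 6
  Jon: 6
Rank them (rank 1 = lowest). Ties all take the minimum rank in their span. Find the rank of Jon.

2

Sorted (ascending): 3.1, 6, 6, 6, 8.3, 9.8
The 3 values of 6 occupy positions 2–4 → each gets rank 2.
Jon has value 6 → rank 2.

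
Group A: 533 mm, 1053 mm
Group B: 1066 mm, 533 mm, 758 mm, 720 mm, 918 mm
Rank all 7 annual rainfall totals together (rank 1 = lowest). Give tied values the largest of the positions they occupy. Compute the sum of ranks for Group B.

21

Sorted (ascending): 533, 533, 720, 758, 918, 1053, 1066
The 2 values of 533 occupy positions 1–2 → each gets rank 2.
Group B values → pooled ranks: 1066→7, 533→2, 758→4, 720→3, 918→5
Rank sum = 7 + 2 + 4 + 3 + 5 = 21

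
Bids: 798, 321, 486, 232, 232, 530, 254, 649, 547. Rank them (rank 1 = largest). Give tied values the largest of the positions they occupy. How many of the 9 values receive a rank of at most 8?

7

Sorted (descending): 798, 649, 547, 530, 486, 321, 254, 232, 232
The 2 values of 232 occupy positions 8–9 → each gets rank 9.
Ranks ≤ 8: {1, 2, 3, 4, 5, 6, 7} → 7 values.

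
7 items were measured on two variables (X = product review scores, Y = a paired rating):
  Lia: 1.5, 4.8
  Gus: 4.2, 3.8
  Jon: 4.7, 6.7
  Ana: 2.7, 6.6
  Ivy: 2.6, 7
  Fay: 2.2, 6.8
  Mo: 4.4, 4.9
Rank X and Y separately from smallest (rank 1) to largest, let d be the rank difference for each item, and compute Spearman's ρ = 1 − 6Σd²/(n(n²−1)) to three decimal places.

Ranks of variable 1: 1, 5, 7, 4, 3, 2, 6
Ranks of variable 2: 2, 1, 5, 4, 7, 6, 3
d = r₁ − r₂: -1, 4, 2, 0, -4, -4, 3
d²: 1, 16, 4, 0, 16, 16, 9; Σd² = 62
ρ = 1 − 6·62/(7·48) = 1 − 372/336 = -0.107

-0.107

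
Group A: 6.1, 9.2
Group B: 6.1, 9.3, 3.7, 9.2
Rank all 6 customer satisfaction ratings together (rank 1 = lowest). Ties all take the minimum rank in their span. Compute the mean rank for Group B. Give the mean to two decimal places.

Sorted (ascending): 3.7, 6.1, 6.1, 9.2, 9.2, 9.3
The 2 values of 6.1 occupy positions 2–3 → each gets rank 2.
The 2 values of 9.2 occupy positions 4–5 → each gets rank 4.
Group B values → pooled ranks: 6.1→2, 9.3→6, 3.7→1, 9.2→4
Mean rank = (2 + 6 + 1 + 4) / 4 = 3.25

3.25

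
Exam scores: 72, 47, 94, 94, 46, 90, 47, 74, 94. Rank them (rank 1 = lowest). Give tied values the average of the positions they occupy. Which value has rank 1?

46

Sorted (ascending): 46, 47, 47, 72, 74, 90, 94, 94, 94
The 2 values of 47 occupy positions 2–3 → average rank (2+3)/2 = 2.5.
The 3 values of 94 occupy positions 7–9 → average rank 8.
Rank 1 → value 46.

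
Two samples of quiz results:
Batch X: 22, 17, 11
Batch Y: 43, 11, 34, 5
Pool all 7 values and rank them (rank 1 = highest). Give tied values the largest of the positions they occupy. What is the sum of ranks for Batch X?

Sorted (descending): 43, 34, 22, 17, 11, 11, 5
The 2 values of 11 occupy positions 5–6 → each gets rank 6.
Batch X values → pooled ranks: 22→3, 17→4, 11→6
Rank sum = 3 + 4 + 6 = 13

13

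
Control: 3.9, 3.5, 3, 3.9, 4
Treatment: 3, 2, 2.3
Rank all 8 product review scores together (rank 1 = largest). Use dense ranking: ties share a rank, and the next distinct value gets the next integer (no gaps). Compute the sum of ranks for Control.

Sorted (descending): 4, 3.9, 3.9, 3.5, 3, 3, 2.3, 2
The 2 values of 3.9 share dense rank 2.
The 2 values of 3 share dense rank 4.
Remaining distinct values take the next consecutive integers.
Control values → pooled ranks: 3.9→2, 3.5→3, 3→4, 3.9→2, 4→1
Rank sum = 2 + 3 + 4 + 2 + 1 = 12

12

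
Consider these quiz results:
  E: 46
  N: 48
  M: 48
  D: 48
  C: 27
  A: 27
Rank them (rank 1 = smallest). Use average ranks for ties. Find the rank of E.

Sorted (ascending): 27, 27, 46, 48, 48, 48
The 2 values of 27 occupy positions 1–2 → average rank (1+2)/2 = 1.5.
The 3 values of 48 occupy positions 4–6 → average rank 5.
E has value 46 → rank 3.

3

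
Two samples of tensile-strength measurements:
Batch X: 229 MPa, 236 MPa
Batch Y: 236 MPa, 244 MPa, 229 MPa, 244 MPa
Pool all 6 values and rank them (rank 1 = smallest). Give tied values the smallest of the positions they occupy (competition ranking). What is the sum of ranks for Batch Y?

14

Sorted (ascending): 229, 229, 236, 236, 244, 244
The 2 values of 229 occupy positions 1–2 → each gets rank 1.
The 2 values of 236 occupy positions 3–4 → each gets rank 3.
The 2 values of 244 occupy positions 5–6 → each gets rank 5.
Batch Y values → pooled ranks: 236→3, 244→5, 229→1, 244→5
Rank sum = 3 + 5 + 1 + 5 = 14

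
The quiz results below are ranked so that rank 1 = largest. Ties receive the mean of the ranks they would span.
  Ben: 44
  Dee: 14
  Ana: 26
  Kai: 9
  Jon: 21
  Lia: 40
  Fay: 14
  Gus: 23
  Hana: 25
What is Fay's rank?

7.5

Sorted (descending): 44, 40, 26, 25, 23, 21, 14, 14, 9
The 2 values of 14 occupy positions 7–8 → average rank (7+8)/2 = 7.5.
Fay has value 14 → rank 7.5.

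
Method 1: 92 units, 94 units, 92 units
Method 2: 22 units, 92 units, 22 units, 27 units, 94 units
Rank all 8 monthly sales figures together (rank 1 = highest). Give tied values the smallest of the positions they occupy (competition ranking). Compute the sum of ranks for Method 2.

Sorted (descending): 94, 94, 92, 92, 92, 27, 22, 22
The 2 values of 94 occupy positions 1–2 → each gets rank 1.
The 3 values of 92 occupy positions 3–5 → each gets rank 3.
The 2 values of 22 occupy positions 7–8 → each gets rank 7.
Method 2 values → pooled ranks: 22→7, 92→3, 22→7, 27→6, 94→1
Rank sum = 7 + 3 + 7 + 6 + 1 = 24

24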